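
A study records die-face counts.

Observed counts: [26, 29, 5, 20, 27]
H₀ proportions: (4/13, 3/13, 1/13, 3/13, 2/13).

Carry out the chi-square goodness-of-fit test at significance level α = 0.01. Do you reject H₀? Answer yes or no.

reject H₀: no

n = 107; E_i = n·p_i = [32.92, 24.69, 8.23, 24.69, 16.46]
χ² = (26−32.92)²/32.92 + (29−24.69)²/24.69 + (5−8.23)²/8.23 + (20−24.69)²/24.69 + (27−16.46)²/16.46 = 11.1137
df = 4
p-value (upper-tail) = 0.02532
At α=0.01: p ≥ α → fail to reject H₀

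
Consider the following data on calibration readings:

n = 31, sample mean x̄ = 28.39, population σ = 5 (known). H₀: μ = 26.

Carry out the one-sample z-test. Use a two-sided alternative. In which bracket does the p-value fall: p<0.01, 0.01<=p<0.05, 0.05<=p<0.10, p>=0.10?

p-value bracket: p<0.01

SE = σ/√n = 5/√31 = 0.8980
z = (x̄−μ₀)/SE = (28.39−26)/0.8980 = 2.6614
p-value (two-sided) = 0.00778
→ bracket: p<0.01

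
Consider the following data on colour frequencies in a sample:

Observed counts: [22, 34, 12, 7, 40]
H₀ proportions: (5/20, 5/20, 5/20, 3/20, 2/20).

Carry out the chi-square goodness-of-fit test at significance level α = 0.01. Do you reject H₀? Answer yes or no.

n = 115; E_i = n·p_i = [28.75, 28.75, 28.75, 17.25, 11.50]
χ² = (22−28.75)²/28.75 + (34−28.75)²/28.75 + (12−28.75)²/28.75 + (7−17.25)²/17.25 + (40−11.50)²/11.50 = 89.0232
df = 4
p-value (upper-tail) = 0.00000
At α=0.01: p < α → reject H₀

reject H₀: yes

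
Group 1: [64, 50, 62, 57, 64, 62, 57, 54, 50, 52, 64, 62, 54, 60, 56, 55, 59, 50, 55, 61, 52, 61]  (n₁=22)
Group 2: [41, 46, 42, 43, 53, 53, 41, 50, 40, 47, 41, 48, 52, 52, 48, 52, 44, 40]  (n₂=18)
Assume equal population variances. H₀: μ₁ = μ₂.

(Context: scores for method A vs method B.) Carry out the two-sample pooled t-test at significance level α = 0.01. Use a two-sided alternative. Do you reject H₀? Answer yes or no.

reject H₀: yes

x̄₁=57.318, s₁=4.824, n₁=22
x̄₂=46.278, s₂=4.885, n₂=18
s_p² = [21·4.824² + 17·4.885²]/38 = 23.5364
SE = √(s_p²·(1/22+1/18)) = 1.5419
t = (57.318−46.278)/1.5419 = 7.1603
df = 38
p-value (two-sided) = 0.00000
At α=0.01: p < α → reject H₀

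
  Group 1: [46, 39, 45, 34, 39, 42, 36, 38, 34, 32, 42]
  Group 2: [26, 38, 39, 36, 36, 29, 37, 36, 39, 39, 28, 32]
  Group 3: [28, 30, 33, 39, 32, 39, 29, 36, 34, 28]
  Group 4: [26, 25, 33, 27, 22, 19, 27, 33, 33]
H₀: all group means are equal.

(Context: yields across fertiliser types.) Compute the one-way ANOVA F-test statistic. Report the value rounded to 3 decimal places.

test statistic = 10.715

Group means [38.82, 34.58, 32.80, 27.22], grand mean 33.690
SSB = Σnᵢ(x̄ᵢ−x̄)² = 683.268; SSW = ΣΣ(x−x̄ᵢ)² = 807.709
MSB = 683.268/3 = 227.7559; MSW = 807.709/38 = 21.2555
F = MSB/MSW = 10.7152
df = (3, 38)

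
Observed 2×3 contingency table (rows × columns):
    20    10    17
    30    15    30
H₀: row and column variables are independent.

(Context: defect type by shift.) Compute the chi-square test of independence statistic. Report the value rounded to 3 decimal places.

test statistic = 0.179

Row totals [47, 75], col totals [50, 25, 47], n=122
χ² = (20−19.26)²/19.26 + (10−9.63)²/9.63 + (17−18.11)²/18.11 + (30−30.74)²/30.74 + (15−15.37)²/15.37 + (30−28.89)²/28.89 = 0.1789
df = 2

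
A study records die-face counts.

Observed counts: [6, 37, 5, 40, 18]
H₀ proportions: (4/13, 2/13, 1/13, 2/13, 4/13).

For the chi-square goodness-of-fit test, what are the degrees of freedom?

df = k − 1 = 5 − 1 = 4

degrees of freedom = 4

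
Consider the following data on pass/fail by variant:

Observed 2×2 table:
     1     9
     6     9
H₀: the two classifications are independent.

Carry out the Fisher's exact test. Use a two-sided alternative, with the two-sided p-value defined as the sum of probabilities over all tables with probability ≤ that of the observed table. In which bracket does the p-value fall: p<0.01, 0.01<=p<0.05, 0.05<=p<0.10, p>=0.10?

Margins: r₁=10, r₂=15, c₁=7, c₂=18, n=25
p_obs = C(10,1)·C(15,6)/C(25,7); sum pmf over tables with pmf ≤ p_obs
p-value (two-sided) = 0.17935
→ bracket: p>=0.10

p-value bracket: p>=0.10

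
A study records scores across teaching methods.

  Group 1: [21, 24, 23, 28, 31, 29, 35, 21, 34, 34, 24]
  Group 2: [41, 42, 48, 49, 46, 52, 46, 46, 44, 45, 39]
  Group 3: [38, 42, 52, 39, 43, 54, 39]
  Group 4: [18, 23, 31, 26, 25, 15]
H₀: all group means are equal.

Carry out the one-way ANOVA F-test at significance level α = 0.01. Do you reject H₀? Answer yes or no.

Group means [27.64, 45.27, 43.86, 23.00], grand mean 35.629
SSB = Σnᵢ(x̄ᵢ−x̄)² = 3156.587; SSW = ΣΣ(x−x̄ᵢ)² = 843.584
MSB = 3156.587/3 = 1052.1957; MSW = 843.584/31 = 27.2124
F = MSB/MSW = 38.6660
df = (3, 31)
p-value (upper-tail) = 0.00000
At α=0.01: p < α → reject H₀

reject H₀: yes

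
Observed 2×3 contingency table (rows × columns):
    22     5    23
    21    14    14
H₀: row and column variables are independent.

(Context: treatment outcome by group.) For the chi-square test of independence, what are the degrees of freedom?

degrees of freedom = 2

df = (r−1)(c−1) = (2−1)·(3−1) = 2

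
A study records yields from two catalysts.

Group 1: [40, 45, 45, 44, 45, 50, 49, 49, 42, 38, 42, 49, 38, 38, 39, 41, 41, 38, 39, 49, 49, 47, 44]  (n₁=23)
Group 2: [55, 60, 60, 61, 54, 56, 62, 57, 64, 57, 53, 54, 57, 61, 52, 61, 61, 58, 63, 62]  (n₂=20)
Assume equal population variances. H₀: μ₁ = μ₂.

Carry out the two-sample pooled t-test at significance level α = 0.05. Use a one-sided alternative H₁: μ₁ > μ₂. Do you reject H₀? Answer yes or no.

reject H₀: no

x̄₁=43.522, s₁=4.284, n₁=23
x̄₂=58.400, s₂=3.575, n₂=20
s_p² = [22·4.284² + 19·3.575²]/41 = 15.7692
SE = √(s_p²·(1/23+1/20)) = 1.2141
t = (43.522−58.400)/1.2141 = -12.2544
df = 41
p-value (one-sided, H₁ greater) = 1.00000
At α=0.05: p ≥ α → fail to reject H₀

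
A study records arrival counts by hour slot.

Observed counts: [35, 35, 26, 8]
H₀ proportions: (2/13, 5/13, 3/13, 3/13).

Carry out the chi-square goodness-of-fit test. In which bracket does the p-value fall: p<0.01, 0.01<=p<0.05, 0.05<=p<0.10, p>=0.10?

p-value bracket: p<0.01

n = 104; E_i = n·p_i = [16.00, 40.00, 24.00, 24.00]
χ² = (35−16.00)²/16.00 + (35−40.00)²/40.00 + (26−24.00)²/24.00 + (8−24.00)²/24.00 = 34.0208
df = 3
p-value (upper-tail) = 0.00000
→ bracket: p<0.01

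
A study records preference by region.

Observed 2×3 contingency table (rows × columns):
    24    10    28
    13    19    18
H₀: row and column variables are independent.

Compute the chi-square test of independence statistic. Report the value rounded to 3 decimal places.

Row totals [62, 50], col totals [37, 29, 46], n=112
χ² = (24−20.48)²/20.48 + (10−16.05)²/16.05 + (28−25.46)²/25.46 + (13−16.52)²/16.52 + (19−12.95)²/12.95 + (18−20.54)²/20.54 = 7.0323
df = 2

test statistic = 7.032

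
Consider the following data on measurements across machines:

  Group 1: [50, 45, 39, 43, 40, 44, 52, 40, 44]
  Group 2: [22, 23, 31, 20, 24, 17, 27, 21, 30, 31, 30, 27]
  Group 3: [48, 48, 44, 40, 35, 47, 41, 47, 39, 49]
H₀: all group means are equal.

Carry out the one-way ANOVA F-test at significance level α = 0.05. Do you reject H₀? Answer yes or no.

Group means [44.11, 25.25, 43.80], grand mean 36.710
SSB = Σnᵢ(x̄ᵢ−x̄)² = 2571.648; SSW = ΣΣ(x−x̄ᵢ)² = 612.739
MSB = 2571.648/2 = 1285.8241; MSW = 612.739/28 = 21.8835
F = MSB/MSW = 58.7576
df = (2, 28)
p-value (upper-tail) = 0.00000
At α=0.05: p < α → reject H₀

reject H₀: yes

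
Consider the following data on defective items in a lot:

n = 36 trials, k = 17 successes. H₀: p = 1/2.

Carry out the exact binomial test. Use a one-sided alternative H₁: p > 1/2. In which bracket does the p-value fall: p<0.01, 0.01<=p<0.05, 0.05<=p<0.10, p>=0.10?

Exact binomial: n=36, k=17, p₀=1/2=0.5000
P(X≥17) from Σ C(n,i)·p₀^i·(1−p₀)^(n−i)
p-value (one-sided, H₁ greater) = 0.69114
→ bracket: p>=0.10

p-value bracket: p>=0.10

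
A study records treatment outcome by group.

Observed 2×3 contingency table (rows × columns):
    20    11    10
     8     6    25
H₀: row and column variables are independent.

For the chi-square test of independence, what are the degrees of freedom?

df = (r−1)(c−1) = (2−1)·(3−1) = 2

degrees of freedom = 2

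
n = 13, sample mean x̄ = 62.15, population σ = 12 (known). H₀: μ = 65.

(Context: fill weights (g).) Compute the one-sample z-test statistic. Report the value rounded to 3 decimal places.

SE = σ/√n = 12/√13 = 3.3282
z = (x̄−μ₀)/SE = (62.15−65)/3.3282 = -0.8563

test statistic = -0.856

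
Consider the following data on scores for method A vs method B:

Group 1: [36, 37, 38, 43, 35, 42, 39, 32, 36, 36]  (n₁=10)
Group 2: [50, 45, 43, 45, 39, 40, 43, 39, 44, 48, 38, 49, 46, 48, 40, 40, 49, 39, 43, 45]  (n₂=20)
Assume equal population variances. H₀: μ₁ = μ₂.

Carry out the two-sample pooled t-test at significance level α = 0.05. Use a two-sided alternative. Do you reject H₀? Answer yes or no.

reject H₀: yes

x̄₁=37.400, s₁=3.273, n₁=10
x̄₂=43.650, s₂=3.870, n₂=20
s_p² = [9·3.273² + 19·3.870²]/28 = 13.6054
SE = √(s_p²·(1/10+1/20)) = 1.4286
t = (37.400−43.650)/1.4286 = -4.3750
df = 28
p-value (two-sided) = 0.00015
At α=0.05: p < α → reject H₀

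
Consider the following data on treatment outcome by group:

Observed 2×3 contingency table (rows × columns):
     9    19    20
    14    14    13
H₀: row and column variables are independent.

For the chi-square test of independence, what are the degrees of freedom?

degrees of freedom = 2

df = (r−1)(c−1) = (2−1)·(3−1) = 2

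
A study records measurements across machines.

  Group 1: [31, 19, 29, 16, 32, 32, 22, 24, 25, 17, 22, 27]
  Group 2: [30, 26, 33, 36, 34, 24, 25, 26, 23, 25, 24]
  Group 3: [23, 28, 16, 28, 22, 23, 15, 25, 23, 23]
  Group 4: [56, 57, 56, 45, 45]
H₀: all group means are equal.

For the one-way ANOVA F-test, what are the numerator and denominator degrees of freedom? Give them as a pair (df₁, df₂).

k = 4 groups, N = 38 total
df = (k−1, N−k) = (4−1, 38−4) = (3, 34)

degrees of freedom = [3, 34]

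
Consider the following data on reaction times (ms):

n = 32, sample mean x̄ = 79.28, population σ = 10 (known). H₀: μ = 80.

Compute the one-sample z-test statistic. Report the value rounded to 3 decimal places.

SE = σ/√n = 10/√32 = 1.7678
z = (x̄−μ₀)/SE = (79.28−80)/1.7678 = -0.4073

test statistic = -0.407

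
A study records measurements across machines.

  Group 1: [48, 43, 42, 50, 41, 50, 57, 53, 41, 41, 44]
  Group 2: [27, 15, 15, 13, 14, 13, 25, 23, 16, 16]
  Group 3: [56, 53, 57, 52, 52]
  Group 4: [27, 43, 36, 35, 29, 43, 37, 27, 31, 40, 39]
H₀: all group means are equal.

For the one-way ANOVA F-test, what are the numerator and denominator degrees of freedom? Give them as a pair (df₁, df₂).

k = 4 groups, N = 37 total
df = (k−1, N−k) = (4−1, 37−4) = (3, 33)

degrees of freedom = [3, 33]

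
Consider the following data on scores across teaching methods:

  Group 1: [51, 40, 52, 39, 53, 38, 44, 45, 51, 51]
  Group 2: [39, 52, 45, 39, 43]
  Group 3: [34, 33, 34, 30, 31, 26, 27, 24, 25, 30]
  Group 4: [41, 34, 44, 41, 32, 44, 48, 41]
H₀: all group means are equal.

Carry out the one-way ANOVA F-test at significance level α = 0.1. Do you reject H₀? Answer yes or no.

reject H₀: yes

Group means [46.40, 43.60, 29.40, 40.62], grand mean 39.424
SSB = Σnᵢ(x̄ᵢ−x̄)² = 1590.186; SSW = ΣΣ(x−x̄ᵢ)² = 747.875
MSB = 1590.186/3 = 530.0619; MSW = 747.875/29 = 25.7888
F = MSB/MSW = 20.5540
df = (3, 29)
p-value (upper-tail) = 0.00000
At α=0.1: p < α → reject H₀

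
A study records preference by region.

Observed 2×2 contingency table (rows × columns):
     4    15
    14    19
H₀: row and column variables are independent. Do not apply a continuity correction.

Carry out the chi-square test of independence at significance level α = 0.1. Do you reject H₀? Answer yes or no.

Row totals [19, 33], col totals [18, 34], n=52
χ² = (4−6.58)²/6.58 + (15−12.42)²/12.42 + (14−11.42)²/11.42 + (19−21.58)²/21.58 = 2.4333
df = 1
p-value (upper-tail) = 0.11878
At α=0.1: p ≥ α → fail to reject H₀

reject H₀: no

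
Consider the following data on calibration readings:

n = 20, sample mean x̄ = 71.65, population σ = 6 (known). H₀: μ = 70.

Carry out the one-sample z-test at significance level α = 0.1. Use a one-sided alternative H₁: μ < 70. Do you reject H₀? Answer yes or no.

SE = σ/√n = 6/√20 = 1.3416
z = (x̄−μ₀)/SE = (71.65−70)/1.3416 = 1.2298
p-value (one-sided, H₁ less) = 0.89062
At α=0.1: p ≥ α → fail to reject H₀

reject H₀: no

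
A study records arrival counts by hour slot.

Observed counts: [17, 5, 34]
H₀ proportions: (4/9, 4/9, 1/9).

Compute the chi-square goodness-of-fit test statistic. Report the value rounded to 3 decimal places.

test statistic = 142.402

n = 56; E_i = n·p_i = [24.89, 24.89, 6.22]
χ² = (17−24.89)²/24.89 + (5−24.89)²/24.89 + (34−6.22)²/6.22 = 142.4018
df = 2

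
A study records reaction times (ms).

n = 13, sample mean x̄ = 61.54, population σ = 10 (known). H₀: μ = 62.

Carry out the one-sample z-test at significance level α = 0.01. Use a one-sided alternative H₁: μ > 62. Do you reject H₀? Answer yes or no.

SE = σ/√n = 10/√13 = 2.7735
z = (x̄−μ₀)/SE = (61.54−62)/2.7735 = -0.1659
p-value (one-sided, H₁ greater) = 0.56586
At α=0.01: p ≥ α → fail to reject H₀

reject H₀: no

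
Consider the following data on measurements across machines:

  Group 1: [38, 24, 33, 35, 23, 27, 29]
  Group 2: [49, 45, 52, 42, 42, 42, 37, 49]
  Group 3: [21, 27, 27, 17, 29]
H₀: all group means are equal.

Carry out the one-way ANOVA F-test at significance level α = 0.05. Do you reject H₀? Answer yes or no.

reject H₀: yes

Group means [29.86, 44.75, 24.20], grand mean 34.400
SSB = Σnᵢ(x̄ᵢ−x̄)² = 1521.643; SSW = ΣΣ(x−x̄ᵢ)² = 465.157
MSB = 1521.643/2 = 760.8214; MSW = 465.157/17 = 27.3622
F = MSB/MSW = 27.8056
df = (2, 17)
p-value (upper-tail) = 0.00000
At α=0.05: p < α → reject H₀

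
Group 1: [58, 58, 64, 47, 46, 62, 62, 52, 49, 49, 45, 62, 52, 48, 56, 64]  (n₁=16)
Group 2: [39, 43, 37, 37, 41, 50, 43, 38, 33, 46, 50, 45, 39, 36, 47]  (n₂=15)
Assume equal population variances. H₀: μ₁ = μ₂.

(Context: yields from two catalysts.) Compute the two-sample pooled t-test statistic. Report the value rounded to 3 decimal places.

x̄₁=54.625, s₁=6.879, n₁=16
x̄₂=41.600, s₂=5.207, n₂=15
s_p² = [15·6.879² + 14·5.207²]/29 = 37.5638
SE = √(s_p²·(1/16+1/15)) = 2.2027
t = (54.625−41.600)/2.2027 = 5.9131
df = 29

test statistic = 5.913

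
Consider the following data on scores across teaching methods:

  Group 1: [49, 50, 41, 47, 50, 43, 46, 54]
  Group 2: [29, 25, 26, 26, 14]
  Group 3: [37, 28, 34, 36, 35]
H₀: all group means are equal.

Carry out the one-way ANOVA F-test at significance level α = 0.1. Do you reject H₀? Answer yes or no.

Group means [47.50, 24.00, 34.00], grand mean 37.222
SSB = Σnᵢ(x̄ᵢ−x̄)² = 1771.111; SSW = ΣΣ(x−x̄ᵢ)² = 306.000
MSB = 1771.111/2 = 885.5556; MSW = 306.000/15 = 20.4000
F = MSB/MSW = 43.4096
df = (2, 15)
p-value (upper-tail) = 0.00000
At α=0.1: p < α → reject H₀

reject H₀: yes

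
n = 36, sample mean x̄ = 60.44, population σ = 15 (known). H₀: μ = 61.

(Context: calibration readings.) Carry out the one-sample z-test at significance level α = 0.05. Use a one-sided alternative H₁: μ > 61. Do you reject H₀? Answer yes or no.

SE = σ/√n = 15/√36 = 2.5000
z = (x̄−μ₀)/SE = (60.44−61)/2.5000 = -0.2240
p-value (one-sided, H₁ greater) = 0.58862
At α=0.05: p ≥ α → fail to reject H₀

reject H₀: no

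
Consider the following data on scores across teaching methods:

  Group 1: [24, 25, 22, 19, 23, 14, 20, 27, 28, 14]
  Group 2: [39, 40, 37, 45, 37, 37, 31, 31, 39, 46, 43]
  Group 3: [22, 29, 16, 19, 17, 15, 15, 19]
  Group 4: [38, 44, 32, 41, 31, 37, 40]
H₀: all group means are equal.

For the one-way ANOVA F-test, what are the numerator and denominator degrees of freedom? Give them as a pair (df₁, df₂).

k = 4 groups, N = 36 total
df = (k−1, N−k) = (4−1, 36−4) = (3, 32)

degrees of freedom = [3, 32]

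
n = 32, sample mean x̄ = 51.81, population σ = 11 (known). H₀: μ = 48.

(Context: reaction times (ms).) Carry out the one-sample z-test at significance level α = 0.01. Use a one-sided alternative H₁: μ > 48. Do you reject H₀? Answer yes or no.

reject H₀: no

SE = σ/√n = 11/√32 = 1.9445
z = (x̄−μ₀)/SE = (51.81−48)/1.9445 = 1.9593
p-value (one-sided, H₁ greater) = 0.02504
At α=0.01: p ≥ α → fail to reject H₀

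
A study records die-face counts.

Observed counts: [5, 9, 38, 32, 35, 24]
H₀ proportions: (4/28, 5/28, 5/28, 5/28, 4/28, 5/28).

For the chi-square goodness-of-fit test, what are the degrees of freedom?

df = k − 1 = 6 − 1 = 5

degrees of freedom = 5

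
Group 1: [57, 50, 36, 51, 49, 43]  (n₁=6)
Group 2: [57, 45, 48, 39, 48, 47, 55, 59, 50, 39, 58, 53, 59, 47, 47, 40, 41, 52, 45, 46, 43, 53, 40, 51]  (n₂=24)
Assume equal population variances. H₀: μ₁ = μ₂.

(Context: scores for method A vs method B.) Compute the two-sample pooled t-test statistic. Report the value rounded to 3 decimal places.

test statistic = -0.251

x̄₁=47.667, s₁=7.257, n₁=6
x̄₂=48.417, s₂=6.379, n₂=24
s_p² = [5·7.257² + 23·6.379²]/28 = 42.8274
SE = √(s_p²·(1/6+1/24)) = 2.9870
t = (47.667−48.417)/2.9870 = -0.2511
df = 28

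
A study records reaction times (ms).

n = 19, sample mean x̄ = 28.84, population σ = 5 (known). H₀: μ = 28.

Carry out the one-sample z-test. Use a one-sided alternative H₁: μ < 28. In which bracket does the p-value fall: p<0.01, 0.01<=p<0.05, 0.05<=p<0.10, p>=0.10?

SE = σ/√n = 5/√19 = 1.1471
z = (x̄−μ₀)/SE = (28.84−28)/1.1471 = 0.7323
p-value (one-sided, H₁ less) = 0.76801
→ bracket: p>=0.10

p-value bracket: p>=0.10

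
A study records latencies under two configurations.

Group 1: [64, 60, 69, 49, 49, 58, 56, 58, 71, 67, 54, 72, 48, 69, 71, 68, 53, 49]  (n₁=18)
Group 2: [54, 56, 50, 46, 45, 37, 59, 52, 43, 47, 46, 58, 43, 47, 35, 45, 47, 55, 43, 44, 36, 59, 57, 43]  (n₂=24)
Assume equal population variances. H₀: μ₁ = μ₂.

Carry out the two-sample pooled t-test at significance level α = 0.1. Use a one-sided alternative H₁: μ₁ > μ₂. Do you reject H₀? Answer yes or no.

x̄₁=60.278, s₁=8.716, n₁=18
x̄₂=47.792, s₂=7.132, n₂=24
s_p² = [17·8.716² + 23·7.132²]/40 = 61.5392
SE = √(s_p²·(1/18+1/24)) = 2.4460
t = (60.278−47.792)/2.4460 = 5.1047
df = 40
p-value (one-sided, H₁ greater) = 0.00000
At α=0.1: p < α → reject H₀

reject H₀: yes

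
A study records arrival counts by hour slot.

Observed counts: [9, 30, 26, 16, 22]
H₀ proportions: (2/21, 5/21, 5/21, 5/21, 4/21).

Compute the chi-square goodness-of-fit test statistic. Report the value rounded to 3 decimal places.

n = 103; E_i = n·p_i = [9.81, 24.52, 24.52, 24.52, 19.62]
χ² = (9−9.81)²/9.81 + (30−24.52)²/24.52 + (26−24.52)²/24.52 + (16−24.52)²/24.52 + (22−19.62)²/19.62 = 4.6301
df = 4

test statistic = 4.630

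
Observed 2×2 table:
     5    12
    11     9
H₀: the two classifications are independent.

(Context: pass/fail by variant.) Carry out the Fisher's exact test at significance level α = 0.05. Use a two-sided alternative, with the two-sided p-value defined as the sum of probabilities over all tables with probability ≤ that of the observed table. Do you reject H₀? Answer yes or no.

Margins: r₁=17, r₂=20, c₁=16, c₂=21, n=37
p_obs = C(17,5)·C(20,11)/C(37,16); sum pmf over tables with pmf ≤ p_obs
p-value (two-sided) = 0.18453
At α=0.05: p ≥ α → fail to reject H₀

reject H₀: no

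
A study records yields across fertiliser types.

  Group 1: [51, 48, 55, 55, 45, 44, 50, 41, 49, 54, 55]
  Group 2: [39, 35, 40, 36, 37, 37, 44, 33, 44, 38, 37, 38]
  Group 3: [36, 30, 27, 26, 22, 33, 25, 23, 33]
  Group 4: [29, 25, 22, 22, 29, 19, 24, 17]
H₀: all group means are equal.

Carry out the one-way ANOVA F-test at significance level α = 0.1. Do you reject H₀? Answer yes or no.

Group means [49.73, 38.17, 28.33, 23.38], grand mean 36.175
SSB = Σnᵢ(x̄ᵢ−x̄)² = 3932.052; SSW = ΣΣ(x−x̄ᵢ)² = 677.723
MSB = 3932.052/3 = 1310.6838; MSW = 677.723/36 = 18.8257
F = MSB/MSW = 69.6222
df = (3, 36)
p-value (upper-tail) = 0.00000
At α=0.1: p < α → reject H₀

reject H₀: yes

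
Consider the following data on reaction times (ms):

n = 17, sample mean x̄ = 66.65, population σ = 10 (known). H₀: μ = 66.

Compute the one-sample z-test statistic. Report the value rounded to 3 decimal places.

test statistic = 0.268

SE = σ/√n = 10/√17 = 2.4254
z = (x̄−μ₀)/SE = (66.65−66)/2.4254 = 0.2680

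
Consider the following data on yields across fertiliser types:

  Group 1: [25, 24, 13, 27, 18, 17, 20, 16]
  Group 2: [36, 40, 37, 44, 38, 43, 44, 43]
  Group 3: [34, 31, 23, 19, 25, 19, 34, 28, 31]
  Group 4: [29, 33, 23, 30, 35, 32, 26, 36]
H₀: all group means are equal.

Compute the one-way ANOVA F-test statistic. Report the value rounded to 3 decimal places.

Group means [20.00, 40.62, 27.11, 30.50], grand mean 29.485
SSB = Σnᵢ(x̄ᵢ−x̄)² = 1771.479; SSW = ΣΣ(x−x̄ᵢ)² = 660.764
MSB = 1771.479/3 = 590.4928; MSW = 660.764/29 = 22.7850
F = MSB/MSW = 25.9159
df = (3, 29)

test statistic = 25.916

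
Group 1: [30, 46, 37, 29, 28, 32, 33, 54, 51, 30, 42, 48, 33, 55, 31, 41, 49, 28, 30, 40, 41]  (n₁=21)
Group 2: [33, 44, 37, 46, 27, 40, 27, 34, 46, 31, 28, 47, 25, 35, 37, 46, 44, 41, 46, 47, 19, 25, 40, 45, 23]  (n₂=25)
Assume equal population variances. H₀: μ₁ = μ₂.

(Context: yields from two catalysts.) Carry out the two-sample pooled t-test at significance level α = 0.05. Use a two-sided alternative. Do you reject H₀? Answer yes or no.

x̄₁=38.476, s₁=9.059, n₁=21
x̄₂=36.520, s₂=8.823, n₂=25
s_p² = [20·9.059² + 24·8.823²]/44 = 79.7609
SE = √(s_p²·(1/21+1/25)) = 2.6436
t = (38.476−36.520)/2.6436 = 0.7400
df = 44
p-value (two-sided) = 0.46325
At α=0.05: p ≥ α → fail to reject H₀

reject H₀: no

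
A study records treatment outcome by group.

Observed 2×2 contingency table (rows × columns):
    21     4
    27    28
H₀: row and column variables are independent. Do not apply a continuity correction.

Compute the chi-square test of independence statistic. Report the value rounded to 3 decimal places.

test statistic = 8.727

Row totals [25, 55], col totals [48, 32], n=80
χ² = (21−15.00)²/15.00 + (4−10.00)²/10.00 + (27−33.00)²/33.00 + (28−22.00)²/22.00 = 8.7273
df = 1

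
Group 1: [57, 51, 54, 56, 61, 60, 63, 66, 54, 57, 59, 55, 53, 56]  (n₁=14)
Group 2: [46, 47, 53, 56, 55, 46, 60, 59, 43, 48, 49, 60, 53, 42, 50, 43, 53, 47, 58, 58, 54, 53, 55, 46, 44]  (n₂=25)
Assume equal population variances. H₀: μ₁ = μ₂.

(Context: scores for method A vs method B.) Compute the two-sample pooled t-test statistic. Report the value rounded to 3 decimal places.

test statistic = 3.543

x̄₁=57.286, s₁=4.122, n₁=14
x̄₂=51.120, s₂=5.718, n₂=25
s_p² = [13·4.122² + 24·5.718²]/37 = 27.1756
SE = √(s_p²·(1/14+1/25)) = 1.7402
t = (57.286−51.120)/1.7402 = 3.5432
df = 37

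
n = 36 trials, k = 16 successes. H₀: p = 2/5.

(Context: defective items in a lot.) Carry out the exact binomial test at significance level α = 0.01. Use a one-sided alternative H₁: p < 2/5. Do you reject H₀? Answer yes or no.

reject H₀: no

Exact binomial: n=36, k=16, p₀=2/5=0.4000
P(X≤16) from Σ C(n,i)·p₀^i·(1−p₀)^(n−i)
p-value (one-sided, H₁ less) = 0.76401
At α=0.01: p ≥ α → fail to reject H₀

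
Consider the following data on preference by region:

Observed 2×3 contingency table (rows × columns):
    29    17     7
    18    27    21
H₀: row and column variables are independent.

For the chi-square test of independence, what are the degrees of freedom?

degrees of freedom = 2

df = (r−1)(c−1) = (2−1)·(3−1) = 2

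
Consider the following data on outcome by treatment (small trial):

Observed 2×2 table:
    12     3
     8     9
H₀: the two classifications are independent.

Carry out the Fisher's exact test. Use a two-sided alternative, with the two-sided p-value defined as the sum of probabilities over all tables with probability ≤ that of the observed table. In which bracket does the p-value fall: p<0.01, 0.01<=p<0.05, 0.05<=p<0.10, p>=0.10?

Margins: r₁=15, r₂=17, c₁=20, c₂=12, n=32
p_obs = C(15,12)·C(17,8)/C(32,20); sum pmf over tables with pmf ≤ p_obs
p-value (two-sided) = 0.07587
→ bracket: 0.05<=p<0.10

p-value bracket: 0.05<=p<0.10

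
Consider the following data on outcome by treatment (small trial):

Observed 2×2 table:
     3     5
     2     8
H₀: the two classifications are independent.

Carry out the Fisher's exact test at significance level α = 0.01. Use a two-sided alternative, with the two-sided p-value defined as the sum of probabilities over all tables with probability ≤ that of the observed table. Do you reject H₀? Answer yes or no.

reject H₀: no

Margins: r₁=8, r₂=10, c₁=5, c₂=13, n=18
p_obs = C(8,3)·C(10,2)/C(18,5); sum pmf over tables with pmf ≤ p_obs
p-value (two-sided) = 0.60784
At α=0.01: p ≥ α → fail to reject H₀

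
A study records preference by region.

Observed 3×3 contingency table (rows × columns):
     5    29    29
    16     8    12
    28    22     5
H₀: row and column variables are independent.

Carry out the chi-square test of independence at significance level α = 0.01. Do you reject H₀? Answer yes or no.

Row totals [63, 36, 55], col totals [49, 59, 46], n=154
χ² = (5−20.05)²/20.05 + (29−24.14)²/24.14 + (29−18.82)²/18.82 + (16−11.45)²/11.45 + (8−13.79)²/13.79 + (12−10.75)²/10.75 + (28−17.50)²/17.50 + (22−21.07)²/21.07 + (5−16.43)²/16.43 = 36.4537
df = 4
p-value (upper-tail) = 0.00000
At α=0.01: p < α → reject H₀

reject H₀: yes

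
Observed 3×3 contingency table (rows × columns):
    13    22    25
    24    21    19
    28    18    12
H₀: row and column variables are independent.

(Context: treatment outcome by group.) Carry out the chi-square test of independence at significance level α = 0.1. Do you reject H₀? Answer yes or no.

Row totals [60, 64, 58], col totals [65, 61, 56], n=182
χ² = (13−21.43)²/21.43 + (22−20.11)²/20.11 + (25−18.46)²/18.46 + (24−22.86)²/22.86 + (21−21.45)²/21.45 + (19−19.69)²/19.69 + (28−20.71)²/20.71 + (18−19.44)²/19.44 + (12−17.85)²/17.85 = 10.4838
df = 4
p-value (upper-tail) = 0.03302
At α=0.1: p < α → reject H₀

reject H₀: yes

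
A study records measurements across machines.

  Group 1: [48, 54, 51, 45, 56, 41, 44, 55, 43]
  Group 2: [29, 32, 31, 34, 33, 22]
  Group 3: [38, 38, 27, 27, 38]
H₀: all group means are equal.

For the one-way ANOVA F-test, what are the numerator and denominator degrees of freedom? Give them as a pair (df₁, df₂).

k = 3 groups, N = 20 total
df = (k−1, N−k) = (3−1, 20−3) = (2, 17)

degrees of freedom = [2, 17]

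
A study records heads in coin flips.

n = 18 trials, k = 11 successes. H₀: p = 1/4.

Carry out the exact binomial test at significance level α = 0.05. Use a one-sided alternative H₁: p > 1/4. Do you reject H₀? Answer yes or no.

Exact binomial: n=18, k=11, p₀=1/4=0.2500
P(X≥11) from Σ C(n,i)·p₀^i·(1−p₀)^(n−i)
p-value (one-sided, H₁ greater) = 0.00124
At α=0.05: p < α → reject H₀

reject H₀: yes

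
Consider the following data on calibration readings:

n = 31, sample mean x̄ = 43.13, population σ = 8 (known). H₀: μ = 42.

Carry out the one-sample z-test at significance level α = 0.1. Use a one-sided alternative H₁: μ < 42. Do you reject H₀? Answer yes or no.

SE = σ/√n = 8/√31 = 1.4368
z = (x̄−μ₀)/SE = (43.13−42)/1.4368 = 0.7864
p-value (one-sided, H₁ less) = 0.78420
At α=0.1: p ≥ α → fail to reject H₀

reject H₀: no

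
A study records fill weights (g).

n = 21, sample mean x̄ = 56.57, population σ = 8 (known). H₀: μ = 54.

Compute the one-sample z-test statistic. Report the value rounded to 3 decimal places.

test statistic = 1.472

SE = σ/√n = 8/√21 = 1.7457
z = (x̄−μ₀)/SE = (56.57−54)/1.7457 = 1.4722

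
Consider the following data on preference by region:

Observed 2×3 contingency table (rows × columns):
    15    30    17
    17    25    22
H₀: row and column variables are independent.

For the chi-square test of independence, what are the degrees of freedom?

degrees of freedom = 2

df = (r−1)(c−1) = (2−1)·(3−1) = 2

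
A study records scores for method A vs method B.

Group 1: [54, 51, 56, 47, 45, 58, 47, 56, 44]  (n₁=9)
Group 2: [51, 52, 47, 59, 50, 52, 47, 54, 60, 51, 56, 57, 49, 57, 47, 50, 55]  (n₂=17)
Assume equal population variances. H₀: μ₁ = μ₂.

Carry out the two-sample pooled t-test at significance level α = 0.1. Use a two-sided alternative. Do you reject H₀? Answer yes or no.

x̄₁=50.889, s₁=5.302, n₁=9
x̄₂=52.588, s₂=4.184, n₂=17
s_p² = [8·5.302² + 16·4.184²]/24 = 21.0419
SE = √(s_p²·(1/9+1/17)) = 1.8910
t = (50.889−52.588)/1.8910 = -0.8987
df = 24
p-value (two-sided) = 0.37776
At α=0.1: p ≥ α → fail to reject H₀

reject H₀: no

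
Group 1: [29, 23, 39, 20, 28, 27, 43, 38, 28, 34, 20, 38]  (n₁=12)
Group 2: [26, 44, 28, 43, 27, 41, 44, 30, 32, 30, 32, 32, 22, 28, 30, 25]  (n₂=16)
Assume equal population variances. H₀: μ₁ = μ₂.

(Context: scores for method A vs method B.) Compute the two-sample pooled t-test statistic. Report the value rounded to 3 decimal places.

x̄₁=30.583, s₁=7.728, n₁=12
x̄₂=32.125, s₂=7.042, n₂=16
s_p² = [11·7.728² + 15·7.042²]/26 = 53.8718
SE = √(s_p²·(1/12+1/16)) = 2.8029
t = (30.583−32.125)/2.8029 = -0.5500
df = 26

test statistic = -0.550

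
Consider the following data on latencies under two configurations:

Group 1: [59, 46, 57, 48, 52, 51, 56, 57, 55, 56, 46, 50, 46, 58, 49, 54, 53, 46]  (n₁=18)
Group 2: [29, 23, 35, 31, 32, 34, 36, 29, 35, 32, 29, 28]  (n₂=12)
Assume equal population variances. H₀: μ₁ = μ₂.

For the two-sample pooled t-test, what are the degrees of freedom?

degrees of freedom = 28

df = n₁ + n₂ − 2 = 18 + 12 − 2 = 28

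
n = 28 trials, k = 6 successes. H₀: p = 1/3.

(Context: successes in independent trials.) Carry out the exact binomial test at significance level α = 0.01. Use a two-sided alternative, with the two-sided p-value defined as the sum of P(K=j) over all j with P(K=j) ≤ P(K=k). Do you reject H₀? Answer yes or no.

reject H₀: no

Exact binomial: n=28, k=6, p₀=1/3=0.3333
P(X=j) = C(n,j)·p₀^j·(1−p₀)^(n−j); p = Σ P(X=j) over j with P(X=j) ≤ P(X=6)
p-value (two-sided) = 0.23014
At α=0.01: p ≥ α → fail to reject H₀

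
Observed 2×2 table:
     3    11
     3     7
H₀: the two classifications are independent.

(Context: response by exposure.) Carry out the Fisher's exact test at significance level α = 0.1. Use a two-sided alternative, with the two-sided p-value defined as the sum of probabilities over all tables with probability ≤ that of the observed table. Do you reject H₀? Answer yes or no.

reject H₀: no

Margins: r₁=14, r₂=10, c₁=6, c₂=18, n=24
p_obs = C(14,3)·C(10,3)/C(24,6); sum pmf over tables with pmf ≤ p_obs
p-value (two-sided) = 0.66533
At α=0.1: p ≥ α → fail to reject H₀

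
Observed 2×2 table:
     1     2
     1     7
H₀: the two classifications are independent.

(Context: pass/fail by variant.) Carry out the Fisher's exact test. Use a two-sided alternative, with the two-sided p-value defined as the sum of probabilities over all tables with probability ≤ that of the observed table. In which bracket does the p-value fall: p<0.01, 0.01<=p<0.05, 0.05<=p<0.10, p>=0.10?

p-value bracket: p>=0.10

Margins: r₁=3, r₂=8, c₁=2, c₂=9, n=11
p_obs = C(3,1)·C(8,1)/C(11,2); sum pmf over tables with pmf ≤ p_obs
p-value (two-sided) = 0.49091
→ bracket: p>=0.10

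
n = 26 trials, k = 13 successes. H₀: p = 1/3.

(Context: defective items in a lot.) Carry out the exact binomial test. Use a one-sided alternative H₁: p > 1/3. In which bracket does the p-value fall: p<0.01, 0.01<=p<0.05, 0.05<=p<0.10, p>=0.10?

Exact binomial: n=26, k=13, p₀=1/3=0.3333
P(X≥13) from Σ C(n,i)·p₀^i·(1−p₀)^(n−i)
p-value (one-sided, H₁ greater) = 0.05827
→ bracket: 0.05<=p<0.10

p-value bracket: 0.05<=p<0.10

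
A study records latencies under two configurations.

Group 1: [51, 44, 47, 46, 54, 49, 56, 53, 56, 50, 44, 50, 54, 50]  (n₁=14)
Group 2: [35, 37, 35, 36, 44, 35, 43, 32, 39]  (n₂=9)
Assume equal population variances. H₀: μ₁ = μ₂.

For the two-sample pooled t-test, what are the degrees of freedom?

degrees of freedom = 21

df = n₁ + n₂ − 2 = 14 + 9 − 2 = 21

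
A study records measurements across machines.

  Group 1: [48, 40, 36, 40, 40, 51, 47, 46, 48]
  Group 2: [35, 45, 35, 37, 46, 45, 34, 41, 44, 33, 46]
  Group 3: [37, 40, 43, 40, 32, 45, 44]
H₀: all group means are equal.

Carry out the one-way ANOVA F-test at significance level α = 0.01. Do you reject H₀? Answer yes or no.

Group means [44.00, 40.09, 40.14], grand mean 41.407
SSB = Σnᵢ(x̄ᵢ−x̄)² = 90.752; SSW = ΣΣ(x−x̄ᵢ)² = 611.766
MSB = 90.752/2 = 45.3761; MSW = 611.766/24 = 25.4903
F = MSB/MSW = 1.7801
df = (2, 24)
p-value (upper-tail) = 0.19017
At α=0.01: p ≥ α → fail to reject H₀

reject H₀: no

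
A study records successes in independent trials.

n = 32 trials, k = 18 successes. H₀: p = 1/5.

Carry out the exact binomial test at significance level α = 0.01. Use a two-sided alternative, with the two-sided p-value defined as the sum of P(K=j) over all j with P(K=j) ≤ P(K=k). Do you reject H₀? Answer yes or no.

Exact binomial: n=32, k=18, p₀=1/5=0.2000
P(X=j) = C(n,j)·p₀^j·(1−p₀)^(n−j); p = Σ P(X=j) over j with P(X=j) ≤ P(X=18)
p-value (two-sided) = 0.00001
At α=0.01: p < α → reject H₀

reject H₀: yes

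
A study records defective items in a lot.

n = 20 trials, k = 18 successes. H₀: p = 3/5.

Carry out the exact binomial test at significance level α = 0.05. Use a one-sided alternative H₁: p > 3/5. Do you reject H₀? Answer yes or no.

reject H₀: yes

Exact binomial: n=20, k=18, p₀=3/5=0.6000
P(X≥18) from Σ C(n,i)·p₀^i·(1−p₀)^(n−i)
p-value (one-sided, H₁ greater) = 0.00361
At α=0.05: p < α → reject H₀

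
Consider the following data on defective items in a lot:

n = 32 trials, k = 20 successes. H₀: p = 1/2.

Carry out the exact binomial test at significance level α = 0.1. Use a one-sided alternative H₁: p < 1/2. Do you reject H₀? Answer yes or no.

Exact binomial: n=32, k=20, p₀=1/2=0.5000
P(X≤20) from Σ C(n,i)·p₀^i·(1−p₀)^(n−i)
p-value (one-sided, H₁ less) = 0.94491
At α=0.1: p ≥ α → fail to reject H₀

reject H₀: no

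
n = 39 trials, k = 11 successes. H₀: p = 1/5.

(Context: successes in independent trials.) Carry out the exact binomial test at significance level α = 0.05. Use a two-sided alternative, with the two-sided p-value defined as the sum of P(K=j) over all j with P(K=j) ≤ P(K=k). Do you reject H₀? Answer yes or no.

Exact binomial: n=39, k=11, p₀=1/5=0.2000
P(X=j) = C(n,j)·p₀^j·(1−p₀)^(n−j); p = Σ P(X=j) over j with P(X=j) ≤ P(X=11)
p-value (two-sided) = 0.22721
At α=0.05: p ≥ α → fail to reject H₀

reject H₀: no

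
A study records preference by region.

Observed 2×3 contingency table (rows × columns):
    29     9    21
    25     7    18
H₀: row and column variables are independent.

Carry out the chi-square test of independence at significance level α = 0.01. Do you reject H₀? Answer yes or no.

Row totals [59, 50], col totals [54, 16, 39], n=109
χ² = (29−29.23)²/29.23 + (9−8.66)²/8.66 + (21−21.11)²/21.11 + (25−24.77)²/24.77 + (7−7.34)²/7.34 + (18−17.89)²/17.89 = 0.0342
df = 2
p-value (upper-tail) = 0.98306
At α=0.01: p ≥ α → fail to reject H₀

reject H₀: no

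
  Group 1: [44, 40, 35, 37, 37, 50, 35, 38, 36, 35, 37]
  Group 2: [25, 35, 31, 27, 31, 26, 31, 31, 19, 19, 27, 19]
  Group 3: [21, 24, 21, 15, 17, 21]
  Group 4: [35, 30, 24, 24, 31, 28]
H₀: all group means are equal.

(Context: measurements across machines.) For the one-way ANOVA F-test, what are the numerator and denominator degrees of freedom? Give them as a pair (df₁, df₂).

degrees of freedom = [3, 31]

k = 4 groups, N = 35 total
df = (k−1, N−k) = (4−1, 35−4) = (3, 31)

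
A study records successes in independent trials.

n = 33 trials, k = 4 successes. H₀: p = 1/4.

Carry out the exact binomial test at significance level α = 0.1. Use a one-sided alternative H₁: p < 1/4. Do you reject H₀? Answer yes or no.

reject H₀: yes

Exact binomial: n=33, k=4, p₀=1/4=0.2500
P(X≤4) from Σ C(n,i)·p₀^i·(1−p₀)^(n−i)
p-value (one-sided, H₁ less) = 0.05861
At α=0.1: p < α → reject H₀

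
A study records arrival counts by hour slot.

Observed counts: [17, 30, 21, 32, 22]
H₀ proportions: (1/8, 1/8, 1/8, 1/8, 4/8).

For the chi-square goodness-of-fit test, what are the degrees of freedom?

df = k − 1 = 5 − 1 = 4

degrees of freedom = 4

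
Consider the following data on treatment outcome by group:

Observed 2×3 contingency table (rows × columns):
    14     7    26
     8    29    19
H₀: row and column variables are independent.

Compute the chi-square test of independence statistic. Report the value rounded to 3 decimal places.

test statistic = 15.502

Row totals [47, 56], col totals [22, 36, 45], n=103
χ² = (14−10.04)²/10.04 + (7−16.43)²/16.43 + (26−20.53)²/20.53 + (8−11.96)²/11.96 + (29−19.57)²/19.57 + (19−24.47)²/24.47 = 15.5016
df = 2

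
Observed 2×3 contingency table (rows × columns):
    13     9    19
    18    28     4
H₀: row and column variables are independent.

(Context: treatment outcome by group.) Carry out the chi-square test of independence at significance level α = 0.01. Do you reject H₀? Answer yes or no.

Row totals [41, 50], col totals [31, 37, 23], n=91
χ² = (13−13.97)²/13.97 + (9−16.67)²/16.67 + (19−10.36)²/10.36 + (18−17.03)²/17.03 + (28−20.33)²/20.33 + (4−12.64)²/12.64 = 19.6479
df = 2
p-value (upper-tail) = 0.00005
At α=0.01: p < α → reject H₀

reject H₀: yes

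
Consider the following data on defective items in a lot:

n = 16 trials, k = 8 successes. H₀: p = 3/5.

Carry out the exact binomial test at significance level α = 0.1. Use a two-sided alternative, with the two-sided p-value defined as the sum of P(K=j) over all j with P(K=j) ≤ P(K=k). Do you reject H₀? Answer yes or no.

Exact binomial: n=16, k=8, p₀=3/5=0.6000
P(X=j) = C(n,j)·p₀^j·(1−p₀)^(n−j); p = Σ P(X=j) over j with P(X=j) ≤ P(X=8)
p-value (two-sided) = 0.45050
At α=0.1: p ≥ α → fail to reject H₀

reject H₀: no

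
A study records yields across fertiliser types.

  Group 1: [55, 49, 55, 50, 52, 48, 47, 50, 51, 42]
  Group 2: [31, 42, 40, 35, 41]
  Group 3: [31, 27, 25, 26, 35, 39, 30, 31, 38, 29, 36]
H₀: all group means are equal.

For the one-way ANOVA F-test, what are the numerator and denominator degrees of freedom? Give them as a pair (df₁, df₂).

k = 3 groups, N = 26 total
df = (k−1, N−k) = (3−1, 26−3) = (2, 23)

degrees of freedom = [2, 23]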